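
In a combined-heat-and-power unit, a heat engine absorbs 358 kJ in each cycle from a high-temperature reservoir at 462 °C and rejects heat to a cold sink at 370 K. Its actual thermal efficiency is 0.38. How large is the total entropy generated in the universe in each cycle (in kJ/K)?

T_H = 462 °C → 462 + 273.15 = 735.15 K.
W = η·Q_H = 0.38 × 358 = 136.0 kJ, so Q_C = Q_H − W = 222.0 kJ.
The hot reservoir loses entropy Q_H/T_H = 358/735.15 = 0.4870 kJ/K; the cold reservoir gains Q_C/T_C = 222.0/370.00 = 0.5999 kJ/K.
ΔS_univ = −Q_H/T_H + Q_C/T_C = 0.1129 kJ/K (> 0, since η = 0.38 < η_Carnot = 0.497).

ΔS_univ ≈ 0.1129 kJ/K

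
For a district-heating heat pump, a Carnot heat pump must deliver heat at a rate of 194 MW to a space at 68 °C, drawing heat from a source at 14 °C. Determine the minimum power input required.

T_H = 68 °C → 68 + 273.15 = 341.15 K.
T_C = 14 °C → 14 + 273.15 = 287.15 K.
The Carnot heat-pump COP is COP_HP = T_H/(T_H − T_C) = 341.15/54.00 = 6.3176.
W = Q_H/COP_HP = 194/6.3176 = 30.71 MW.

Ẇ_in ≈ 30.71 MW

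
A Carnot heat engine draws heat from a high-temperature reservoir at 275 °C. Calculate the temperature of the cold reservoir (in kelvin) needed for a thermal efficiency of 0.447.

T_C ≈ 303 K

T_H = 275 °C → 275 + 273.15 = 548.15 K.
From η = 1 − T_C/T_H, T_C = T_H·(1 − η) = 548.15 × (1 − 0.447) = 303 K.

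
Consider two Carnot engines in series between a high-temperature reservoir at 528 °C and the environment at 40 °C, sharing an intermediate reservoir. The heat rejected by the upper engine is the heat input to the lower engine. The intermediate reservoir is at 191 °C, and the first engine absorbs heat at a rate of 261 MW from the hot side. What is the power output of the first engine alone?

Ẇ₁ ≈ 110 MW

T_H = 528 °C → 528 + 273.15 = 801.15 K.
T_C = 40 °C → 40 + 273.15 = 313.15 K.
T_m = 191 °C → 191 + 273.15 = 464.15 K.
First-stage efficiency η₁ = 1 − T_m/T_H = 1 − 464.15/801.15 = 0.4206.
W₁ = η₁·Q_H = 0.4206 × 261 = 110 MW.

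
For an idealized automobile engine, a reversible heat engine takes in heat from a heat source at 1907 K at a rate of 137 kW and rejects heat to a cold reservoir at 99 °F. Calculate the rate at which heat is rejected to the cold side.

T_C = 99 °F → (99 − 32) × 5/9 = 37.22 °C = 310.37 K.
The Carnot efficiency is η = 1 − T_C/T_H = 1 − 310.37/1907.00 = 0.8372.
For a reversible cycle Q_C/Q_H = T_C/T_H, so Q_C = 137 × 310.37/1907.00 = 22.3 kW.

Q̇_C ≈ 22.3 kW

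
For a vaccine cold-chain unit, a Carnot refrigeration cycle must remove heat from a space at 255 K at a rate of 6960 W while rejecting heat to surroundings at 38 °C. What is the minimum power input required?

T_H = 38 °C → 38 + 273.15 = 311.15 K.
The reversible coefficient of performance is COP_R = T_C/(T_H − T_C) = 255.00/56.15 = 4.5414.
W = Q_C/COP_R = 6960/4.5414 = 1530 W.

Ẇ_in ≈ 1530 W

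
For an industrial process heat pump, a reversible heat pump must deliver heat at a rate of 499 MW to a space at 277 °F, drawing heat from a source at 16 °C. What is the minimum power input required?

T_H = 277 °F → (277 − 32) × 5/9 = 136.11 °C = 409.26 K.
T_C = 16 °C → 16 + 273.15 = 289.15 K.
For a reversible heat pump, COP_HP = T_H/(T_H − T_C) = 409.26/120.11 = 3.4074.
W = Q_H/COP_HP = 499/3.4074 = 146.4 MW.

Ẇ_in ≈ 146.4 MW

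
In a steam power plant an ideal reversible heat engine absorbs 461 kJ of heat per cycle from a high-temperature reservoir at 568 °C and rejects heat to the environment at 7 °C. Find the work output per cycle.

T_H = 568 °C → 568 + 273.15 = 841.15 K.
T_C = 7 °C → 7 + 273.15 = 280.15 K.
For a reversible engine, η = 1 − T_C/T_H = 1 − 280.15/841.15 = 0.6669.
W = η·Q_H = 0.6669 × 461 = 307.5 kJ.

W ≈ 307.5 kJ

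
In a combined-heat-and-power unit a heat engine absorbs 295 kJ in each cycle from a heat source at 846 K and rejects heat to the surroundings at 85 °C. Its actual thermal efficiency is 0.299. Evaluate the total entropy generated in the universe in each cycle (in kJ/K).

ΔS_univ ≈ 0.229 kJ/K

T_C = 85 °C → 85 + 273.15 = 358.15 K.
W = η·Q_H = 0.299 × 295 = 88.20 kJ, so Q_C = Q_H − W = 206.8 kJ.
Reservoir entropy changes: ΔS_H = −Q_H/T_H = −295/846.00 = -0.3487 kJ/K and ΔS_C = +Q_C/T_C = 206.8/358.15 = 0.5774 kJ/K.
ΔS_univ = −Q_H/T_H + Q_C/T_C = 0.229 kJ/K (> 0, since η = 0.299 < η_Carnot = 0.577).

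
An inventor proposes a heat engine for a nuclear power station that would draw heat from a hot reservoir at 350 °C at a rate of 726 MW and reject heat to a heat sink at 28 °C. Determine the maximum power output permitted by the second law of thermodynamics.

Ẇ_max ≈ 375 MW

T_H = 350 °C → 350 + 273.15 = 623.15 K.
T_C = 28 °C → 28 + 273.15 = 301.15 K.
The second-law ceiling is the Carnot efficiency, η_max = 1 − T_C/T_H = 1 − 301.15/623.15 = 0.5167.
W_max = η_max · Q_H = 0.5167 × 726 = 375 MW.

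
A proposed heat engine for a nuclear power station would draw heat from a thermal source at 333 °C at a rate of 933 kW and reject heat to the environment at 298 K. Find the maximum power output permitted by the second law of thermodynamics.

Ẇ_max ≈ 474 kW

T_H = 333 °C → 333 + 273.15 = 606.15 K.
By the Carnot theorem, η_max = 1 − T_C/T_H = 1 − 298.00/606.15 = 0.5084.
W_max = η_max · Q_H = 0.5084 × 933 = 474 kW.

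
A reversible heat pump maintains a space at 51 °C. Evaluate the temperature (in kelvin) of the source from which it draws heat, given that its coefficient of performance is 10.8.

T_H = 51 °C → 51 + 273.15 = 324.15 K.
COP_HP = T_H/(T_H − T_C) ⇒ T_C = T_H·(COP_HP − 1)/COP_HP = 324.15 × (10.8 − 1)/10.8 = 294 K.

T_C ≈ 294 K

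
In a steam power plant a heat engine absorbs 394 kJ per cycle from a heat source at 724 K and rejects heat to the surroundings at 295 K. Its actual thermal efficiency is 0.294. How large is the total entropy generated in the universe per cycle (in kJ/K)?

W = η·Q_H = 0.294 × 394 = 115.8 kJ, so Q_C = Q_H − W = 278.2 kJ.
The hot reservoir loses entropy Q_H/T_H = 394/724.00 = 0.5442 kJ/K; the cold reservoir gains Q_C/T_C = 278.2/295.00 = 0.9429 kJ/K.
ΔS_univ = −Q_H/T_H + Q_C/T_C = 0.399 kJ/K (> 0, since η = 0.294 < η_Carnot = 0.593).

ΔS_univ ≈ 0.399 kJ/K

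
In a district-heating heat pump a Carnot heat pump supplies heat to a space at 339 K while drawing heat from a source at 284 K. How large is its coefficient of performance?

For a reversible heat pump, COP_HP = T_H/(T_H − T_C) = 339.00/(339.00 − 284.00) = 6.164.

COP_HP ≈ 6.164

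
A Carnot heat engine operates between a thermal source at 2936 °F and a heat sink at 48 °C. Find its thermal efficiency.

η ≈ 0.8298

T_H = 2936 °F → (2936 − 32) × 5/9 = 1613.33 °C = 1886.48 K.
T_C = 48 °C → 48 + 273.15 = 321.15 K.
η_rev = 1 − T_C/T_H = 1 − 321.15/1886.48 = 0.8298.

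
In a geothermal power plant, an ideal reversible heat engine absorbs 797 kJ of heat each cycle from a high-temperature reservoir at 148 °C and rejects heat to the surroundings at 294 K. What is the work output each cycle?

T_H = 148 °C → 148 + 273.15 = 421.15 K.
For a reversible engine, η = 1 − T_C/T_H = 1 − 294.00/421.15 = 0.3019.
W = η·Q_H = 0.3019 × 797 = 241 kJ.

W ≈ 241 kJ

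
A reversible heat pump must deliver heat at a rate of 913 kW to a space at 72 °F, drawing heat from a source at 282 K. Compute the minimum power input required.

Ẇ_in ≈ 41.3 kW

T_H = 72 °F → (72 − 32) × 5/9 = 22.22 °C = 295.37 K.
The Carnot heat-pump COP is COP_HP = T_H/(T_H − T_C) = 295.37/13.37 = 22.0885.
W = Q_H/COP_HP = 913/22.0885 = 41.3 kW.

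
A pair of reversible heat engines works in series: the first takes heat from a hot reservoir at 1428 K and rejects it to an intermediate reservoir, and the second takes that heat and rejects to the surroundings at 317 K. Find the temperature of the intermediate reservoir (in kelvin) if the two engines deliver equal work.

T_m ≈ 872 K

For reversible stages Q_m = Q_H·(T_m/T_H). Setting W₁ = Q_H(1 − T_m/T_H) equal to W₂ = Q_m(1 − T_C/T_m) = Q_H·(T_m − T_C)/T_H gives T_H − T_m = T_m − T_C, so T_m = (T_H + T_C)/2 = (1428.00 + 317.00)/2 = 872 K.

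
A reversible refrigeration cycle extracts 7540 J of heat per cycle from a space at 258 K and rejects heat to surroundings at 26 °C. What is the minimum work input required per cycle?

W_in ≈ 1200 J

T_H = 26 °C → 26 + 273.15 = 299.15 K.
Carnot COP: COP_R = T_C/(T_H − T_C) = 258.00/41.15 = 6.2697.
W = Q_C/COP_R = 7540/6.2697 = 1200 J.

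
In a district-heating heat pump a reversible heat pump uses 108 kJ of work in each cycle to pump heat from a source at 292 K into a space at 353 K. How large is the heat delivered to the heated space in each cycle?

COP_HP = T_H/(T_H − T_C) = 353.00/61.00 = 5.7869.
Q_H = COP_HP · W = 5.7869 × 108 = 625 kJ.

Q_H ≈ 625 kJ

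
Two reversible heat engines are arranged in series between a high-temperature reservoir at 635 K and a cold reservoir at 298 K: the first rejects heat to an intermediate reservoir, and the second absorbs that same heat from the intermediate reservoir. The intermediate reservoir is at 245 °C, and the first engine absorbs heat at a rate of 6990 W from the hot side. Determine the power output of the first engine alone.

Ẇ₁ ≈ 1286 W

T_m = 245 °C → 245 + 273.15 = 518.15 K.
First-stage efficiency η₁ = 1 − T_m/T_H = 1 − 518.15/635.00 = 0.1840.
W₁ = η₁·Q_H = 0.1840 × 6990 = 1286 W.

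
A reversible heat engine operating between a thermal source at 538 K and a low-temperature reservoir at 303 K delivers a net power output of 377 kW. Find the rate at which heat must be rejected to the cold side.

Q̇_C ≈ 486 kW

η_rev = 1 − T_C/T_H = 1 − 303.00/538.00 = 0.4368.
Since Q_C/Q_H = T_C/T_H and Q_H = W/η, Q_C = W·T_C/(T_H − T_C) = 377 × 303.00/235.00 = 486 kW.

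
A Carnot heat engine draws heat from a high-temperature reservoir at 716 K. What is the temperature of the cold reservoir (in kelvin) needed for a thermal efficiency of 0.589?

T_C ≈ 294.3 K

From η = 1 − T_C/T_H, T_C = T_H·(1 − η) = 716.00 × (1 − 0.589) = 294.3 K.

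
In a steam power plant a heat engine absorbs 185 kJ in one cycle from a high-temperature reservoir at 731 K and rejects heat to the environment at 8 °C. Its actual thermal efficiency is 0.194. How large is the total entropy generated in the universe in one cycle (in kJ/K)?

T_C = 8 °C → 8 + 273.15 = 281.15 K.
W = η·Q_H = 0.194 × 185 = 35.89 kJ, so Q_C = Q_H − W = 149.1 kJ.
Reservoir entropy changes: ΔS_H = −Q_H/T_H = −185/731.00 = -0.2531 kJ/K and ΔS_C = +Q_C/T_C = 149.1/281.15 = 0.5304 kJ/K.
ΔS_univ = −Q_H/T_H + Q_C/T_C = 0.277 kJ/K (> 0, since η = 0.194 < η_Carnot = 0.615).

ΔS_univ ≈ 0.277 kJ/K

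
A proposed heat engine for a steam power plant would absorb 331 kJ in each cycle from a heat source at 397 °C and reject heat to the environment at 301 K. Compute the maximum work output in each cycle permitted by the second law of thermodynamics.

W_max ≈ 182.3 kJ

T_H = 397 °C → 397 + 273.15 = 670.15 K.
No engine can exceed the Carnot limit: η_max = 1 − T_C/T_H = 1 − 301.00/670.15 = 0.5508.
W_max = η_max · Q_H = 0.5508 × 331 = 182.3 kJ.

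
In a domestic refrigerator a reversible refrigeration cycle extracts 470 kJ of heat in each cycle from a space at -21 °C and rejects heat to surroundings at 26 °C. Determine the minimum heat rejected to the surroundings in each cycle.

Q_H ≈ 558 kJ

T_H = 26 °C → 26 + 273.15 = 299.15 K.
T_C = -21 °C → -21 + 273.15 = 252.15 K.
For a reversible cycle Q_H/Q_C = T_H/T_C, so Q_H = Q_C·T_H/T_C = 470 × 299.15/252.15 = 558 kJ.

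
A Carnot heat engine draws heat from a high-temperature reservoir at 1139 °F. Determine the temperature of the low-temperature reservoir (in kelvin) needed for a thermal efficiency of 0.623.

T_H = 1139 °F → (1139 − 32) × 5/9 = 615.00 °C = 888.15 K.
From η = 1 − T_C/T_H, T_C = T_H·(1 − η) = 888.15 × (1 − 0.623) = 334.8 K.

T_C ≈ 334.8 K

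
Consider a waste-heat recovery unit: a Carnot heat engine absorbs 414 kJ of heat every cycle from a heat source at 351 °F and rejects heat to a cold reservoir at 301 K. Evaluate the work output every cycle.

W ≈ 137 kJ

T_H = 351 °F → (351 − 32) × 5/9 = 177.22 °C = 450.37 K.
η_rev = 1 − T_C/T_H = 1 − 301.00/450.37 = 0.3317.
W = η·Q_H = 0.3317 × 414 = 137 kJ.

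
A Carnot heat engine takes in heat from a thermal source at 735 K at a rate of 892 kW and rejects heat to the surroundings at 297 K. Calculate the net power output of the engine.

Ẇ ≈ 532 kW

Carnot efficiency: η = 1 − T_C/T_H = 1 − 297.00/735.00 = 0.5959.
W = η·Q_H = 0.5959 × 892 = 532 kW.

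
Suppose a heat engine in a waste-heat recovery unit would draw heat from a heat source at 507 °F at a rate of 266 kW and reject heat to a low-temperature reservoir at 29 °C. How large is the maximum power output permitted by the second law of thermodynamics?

T_H = 507 °F → (507 − 32) × 5/9 = 263.89 °C = 537.04 K.
T_C = 29 °C → 29 + 273.15 = 302.15 K.
The second-law ceiling is the Carnot efficiency, η_max = 1 − T_C/T_H = 1 − 302.15/537.04 = 0.4374.
W_max = η_max · Q_H = 0.4374 × 266 = 116 kW.

Ẇ_max ≈ 116 kW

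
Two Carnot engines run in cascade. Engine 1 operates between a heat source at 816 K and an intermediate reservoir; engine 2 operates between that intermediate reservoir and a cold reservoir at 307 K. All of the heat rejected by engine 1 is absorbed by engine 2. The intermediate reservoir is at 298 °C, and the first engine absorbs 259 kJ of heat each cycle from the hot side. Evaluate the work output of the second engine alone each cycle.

W₂ ≈ 83.8 kJ

T_m = 298 °C → 298 + 273.15 = 571.15 K.
Heat entering the second stage: Q_m = Q_H·(T_m/T_H) = 259 × 571.15/816.00 = 181 kJ.
Second-stage efficiency η₂ = 1 − T_C/T_m = 1 − 307.00/571.15 = 0.4625, so W₂ = η₂·Q_m = 83.8 kJ.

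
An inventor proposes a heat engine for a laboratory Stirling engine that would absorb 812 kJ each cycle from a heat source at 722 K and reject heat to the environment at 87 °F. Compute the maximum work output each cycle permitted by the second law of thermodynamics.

W_max ≈ 470 kJ

T_C = 87 °F → (87 − 32) × 5/9 = 30.56 °C = 303.71 K.
No engine can exceed the Carnot limit: η_max = 1 − T_C/T_H = 1 − 303.71/722.00 = 0.5794.
W_max = η_max · Q_H = 0.5794 × 812 = 470 kJ.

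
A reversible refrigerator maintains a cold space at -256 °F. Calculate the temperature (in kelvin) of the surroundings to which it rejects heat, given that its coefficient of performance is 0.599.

T_H ≈ 302 K

T_C = -256 °F → (-256 − 32) × 5/9 = -160.00 °C = 113.15 K.
COP_R = T_C/(T_H − T_C) ⇒ T_H = T_C·(1 + 1/COP_R) = 113.15 × (1 + 1/0.599) = 302 K.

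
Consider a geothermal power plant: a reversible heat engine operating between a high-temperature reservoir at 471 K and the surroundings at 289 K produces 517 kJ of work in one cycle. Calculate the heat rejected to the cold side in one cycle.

η_rev = 1 − T_C/T_H = 1 − 289.00/471.00 = 0.3864.
Since Q_C/Q_H = T_C/T_H and Q_H = W/η, Q_C = W·T_C/(T_H − T_C) = 517 × 289.00/182.00 = 821 kJ.

Q_C ≈ 821 kJ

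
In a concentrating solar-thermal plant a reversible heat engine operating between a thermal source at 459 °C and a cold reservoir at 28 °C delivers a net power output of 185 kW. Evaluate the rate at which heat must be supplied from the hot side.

T_H = 459 °C → 459 + 273.15 = 732.15 K.
T_C = 28 °C → 28 + 273.15 = 301.15 K.
Carnot efficiency: η = 1 − T_C/T_H = 1 − 301.15/732.15 = 0.5887.
Q_H = W/η = 185/0.5887 = 314.3 kW.

Q̇_H ≈ 314.3 kW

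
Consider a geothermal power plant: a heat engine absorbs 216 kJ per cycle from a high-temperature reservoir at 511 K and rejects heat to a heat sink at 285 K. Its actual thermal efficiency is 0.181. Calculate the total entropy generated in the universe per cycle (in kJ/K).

ΔS_univ ≈ 0.198 kJ/K

W = η·Q_H = 0.181 × 216 = 39.10 kJ, so Q_C = Q_H − W = 176.9 kJ.
Entropy balance on the reservoirs: −Q_H/T_H = -0.4227 kJ/K, +Q_C/T_C = 0.6207 kJ/K.
ΔS_univ = −Q_H/T_H + Q_C/T_C = 0.198 kJ/K (> 0, since η = 0.181 < η_Carnot = 0.442).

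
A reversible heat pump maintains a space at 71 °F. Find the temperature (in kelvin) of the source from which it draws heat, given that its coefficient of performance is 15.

T_C ≈ 275.2 K

T_H = 71 °F → (71 − 32) × 5/9 = 21.67 °C = 294.82 K.
COP_HP = T_H/(T_H − T_C) ⇒ T_C = T_H·(COP_HP − 1)/COP_HP = 294.82 × (15 − 1)/15 = 275.2 K.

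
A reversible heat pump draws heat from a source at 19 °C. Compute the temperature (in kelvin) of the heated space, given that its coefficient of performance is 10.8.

T_C = 19 °C → 19 + 273.15 = 292.15 K.
COP_HP = T_H/(T_H − T_C) ⇒ T_H = T_C·COP_HP/(COP_HP − 1) = 292.15 × 10.8/(10.8 − 1) = 322 K.

T_H ≈ 322 K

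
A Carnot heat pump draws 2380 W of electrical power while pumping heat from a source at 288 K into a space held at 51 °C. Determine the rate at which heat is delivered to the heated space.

Q̇_H ≈ 21340 W

T_H = 51 °C → 51 + 273.15 = 324.15 K.
The Carnot heat-pump COP is COP_HP = T_H/(T_H − T_C) = 324.15/36.15 = 8.9668.
Q_H = COP_HP · W = 8.9668 × 2380 = 21340 W.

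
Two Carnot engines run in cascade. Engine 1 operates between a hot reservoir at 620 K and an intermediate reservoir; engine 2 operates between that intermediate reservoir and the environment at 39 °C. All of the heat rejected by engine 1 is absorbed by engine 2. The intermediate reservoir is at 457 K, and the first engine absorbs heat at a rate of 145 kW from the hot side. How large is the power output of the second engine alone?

Ẇ₂ ≈ 33.9 kW

T_C = 39 °C → 39 + 273.15 = 312.15 K.
Heat entering the second stage: Q_m = Q_H·(T_m/T_H) = 145 × 457.00/620.00 = 107 kW.
Second-stage efficiency η₂ = 1 − T_C/T_m = 1 − 312.15/457.00 = 0.3170, so W₂ = η₂·Q_m = 33.9 kW.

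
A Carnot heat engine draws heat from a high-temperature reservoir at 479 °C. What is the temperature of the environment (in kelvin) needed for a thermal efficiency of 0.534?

T_C ≈ 351 K

T_H = 479 °C → 479 + 273.15 = 752.15 K.
From η = 1 − T_C/T_H, T_C = T_H·(1 − η) = 752.15 × (1 − 0.534) = 351 K.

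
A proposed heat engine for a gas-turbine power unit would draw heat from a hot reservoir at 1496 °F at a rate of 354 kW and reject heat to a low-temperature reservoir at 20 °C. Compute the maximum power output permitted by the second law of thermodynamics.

T_H = 1496 °F → (1496 − 32) × 5/9 = 813.33 °C = 1086.48 K.
T_C = 20 °C → 20 + 273.15 = 293.15 K.
By the Carnot theorem, η_max = 1 − T_C/T_H = 1 − 293.15/1086.48 = 0.7302.
W_max = η_max · Q_H = 0.7302 × 354 = 258.5 kW.

Ẇ_max ≈ 258.5 kW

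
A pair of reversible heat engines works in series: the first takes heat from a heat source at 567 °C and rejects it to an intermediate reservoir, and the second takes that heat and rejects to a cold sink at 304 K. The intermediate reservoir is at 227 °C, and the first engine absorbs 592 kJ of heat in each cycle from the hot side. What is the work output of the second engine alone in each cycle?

W₂ ≈ 138.2 kJ

T_H = 567 °C → 567 + 273.15 = 840.15 K.
T_m = 227 °C → 227 + 273.15 = 500.15 K.
Heat entering the second stage: Q_m = Q_H·(T_m/T_H) = 592 × 500.15/840.15 = 352.4 kJ.
Second-stage efficiency η₂ = 1 − T_C/T_m = 1 − 304.00/500.15 = 0.3922, so W₂ = η₂·Q_m = 138.2 kJ.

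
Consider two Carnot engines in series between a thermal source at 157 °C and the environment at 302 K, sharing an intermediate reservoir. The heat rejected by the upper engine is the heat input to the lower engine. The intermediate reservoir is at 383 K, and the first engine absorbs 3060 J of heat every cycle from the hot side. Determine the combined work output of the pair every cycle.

T_H = 157 °C → 157 + 273.15 = 430.15 K.
Two reversible stages in series are equivalent to a single Carnot engine between T_H and T_C, so η_total = 1 − T_C/T_H = 1 − 302.00/430.15 = 0.2979.
W_total = η_total · Q_H = 0.2979 × 3060 = 911.6 J.

W_total ≈ 911.6 J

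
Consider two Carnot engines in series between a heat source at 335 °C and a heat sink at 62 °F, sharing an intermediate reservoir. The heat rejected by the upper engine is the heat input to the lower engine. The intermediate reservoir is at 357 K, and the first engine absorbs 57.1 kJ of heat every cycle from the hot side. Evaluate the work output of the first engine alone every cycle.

W₁ ≈ 23.58 kJ

T_H = 335 °C → 335 + 273.15 = 608.15 K.
T_C = 62 °F → (62 − 32) × 5/9 = 16.67 °C = 289.82 K.
First-stage efficiency η₁ = 1 − T_m/T_H = 1 − 357.00/608.15 = 0.4130.
W₁ = η₁·Q_H = 0.4130 × 57.1 = 23.58 kJ.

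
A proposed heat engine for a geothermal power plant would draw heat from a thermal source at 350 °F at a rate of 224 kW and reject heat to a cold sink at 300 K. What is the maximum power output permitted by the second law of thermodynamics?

T_H = 350 °F → (350 − 32) × 5/9 = 176.67 °C = 449.82 K.
No engine can exceed the Carnot limit: η_max = 1 − T_C/T_H = 1 − 300.00/449.82 = 0.3331.
W_max = η_max · Q_H = 0.3331 × 224 = 74.6 kW.

Ẇ_max ≈ 74.6 kW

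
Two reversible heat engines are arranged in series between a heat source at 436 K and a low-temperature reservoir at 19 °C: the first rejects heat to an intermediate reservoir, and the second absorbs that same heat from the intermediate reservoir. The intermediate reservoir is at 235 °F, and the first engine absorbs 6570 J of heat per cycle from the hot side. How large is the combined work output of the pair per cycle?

T_C = 19 °C → 19 + 273.15 = 292.15 K.
Two reversible stages in series are equivalent to a single Carnot engine between T_H and T_C, so η_total = 1 − T_C/T_H = 1 − 292.15/436.00 = 0.3299.
W_total = η_total · Q_H = 0.3299 × 6570 = 2168 J.

W_total ≈ 2168 J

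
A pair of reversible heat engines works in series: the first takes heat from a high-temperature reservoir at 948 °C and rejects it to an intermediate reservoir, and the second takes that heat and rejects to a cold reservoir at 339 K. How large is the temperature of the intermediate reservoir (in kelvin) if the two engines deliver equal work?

T_m ≈ 780 K

T_H = 948 °C → 948 + 273.15 = 1221.15 K.
For reversible stages Q_m = Q_H·(T_m/T_H). Setting W₁ = Q_H(1 − T_m/T_H) equal to W₂ = Q_m(1 − T_C/T_m) = Q_H·(T_m − T_C)/T_H gives T_H − T_m = T_m − T_C, so T_m = (T_H + T_C)/2 = (1221.15 + 339.00)/2 = 780 K.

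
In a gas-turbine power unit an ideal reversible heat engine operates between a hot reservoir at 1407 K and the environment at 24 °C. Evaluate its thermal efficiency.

η ≈ 0.7888

T_C = 24 °C → 24 + 273.15 = 297.15 K.
Carnot efficiency: η = 1 − T_C/T_H = 1 − 297.15/1407.00 = 0.7888.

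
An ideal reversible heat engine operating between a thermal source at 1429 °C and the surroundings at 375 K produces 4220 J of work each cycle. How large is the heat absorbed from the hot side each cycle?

Q_H ≈ 5412 J

T_H = 1429 °C → 1429 + 273.15 = 1702.15 K.
η_rev = 1 − T_C/T_H = 1 − 375.00/1702.15 = 0.7797.
Q_H = W/η = 4220/0.7797 = 5412 J.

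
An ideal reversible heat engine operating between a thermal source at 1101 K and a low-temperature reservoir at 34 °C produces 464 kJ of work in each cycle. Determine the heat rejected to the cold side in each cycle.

T_C = 34 °C → 34 + 273.15 = 307.15 K.
η_rev = 1 − T_C/T_H = 1 − 307.15/1101.00 = 0.7210.
Since Q_C/Q_H = T_C/T_H and Q_H = W/η, Q_C = W·T_C/(T_H − T_C) = 464 × 307.15/793.85 = 179.5 kJ.

Q_C ≈ 179.5 kJ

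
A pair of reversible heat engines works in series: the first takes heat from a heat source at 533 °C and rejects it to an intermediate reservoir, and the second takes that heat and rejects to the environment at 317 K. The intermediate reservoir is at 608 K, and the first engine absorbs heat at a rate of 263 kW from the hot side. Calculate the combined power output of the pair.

Ẇ_total ≈ 160 kW

T_H = 533 °C → 533 + 273.15 = 806.15 K.
Two reversible stages in series are equivalent to a single Carnot engine between T_H and T_C, so η_total = 1 − T_C/T_H = 1 − 317.00/806.15 = 0.6068.
W_total = η_total · Q_H = 0.6068 × 263 = 160 kW.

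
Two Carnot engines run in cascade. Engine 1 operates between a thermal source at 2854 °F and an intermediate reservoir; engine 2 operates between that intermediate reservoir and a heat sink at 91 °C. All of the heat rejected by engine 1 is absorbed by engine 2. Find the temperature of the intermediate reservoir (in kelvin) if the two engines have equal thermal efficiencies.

T_m ≈ 818.8 K

T_H = 2854 °F → (2854 − 32) × 5/9 = 1567.78 °C = 1840.93 K.
T_C = 91 °C → 91 + 273.15 = 364.15 K.
Equal efficiencies require 1 − T_m/T_H = 1 − T_C/T_m, i.e. T_m/T_H = T_C/T_m, so T_m = √(T_H·T_C) = √(1840.93 × 364.15) = 818.8 K.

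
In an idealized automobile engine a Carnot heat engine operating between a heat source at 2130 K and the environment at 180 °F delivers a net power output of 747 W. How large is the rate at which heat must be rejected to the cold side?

Q̇_C ≈ 150 W

T_C = 180 °F → (180 − 32) × 5/9 = 82.22 °C = 355.37 K.
For a reversible engine, η = 1 − T_C/T_H = 1 − 355.37/2130.00 = 0.8332.
Since Q_C/Q_H = T_C/T_H and Q_H = W/η, Q_C = W·T_C/(T_H − T_C) = 747 × 355.37/1774.63 = 150 W.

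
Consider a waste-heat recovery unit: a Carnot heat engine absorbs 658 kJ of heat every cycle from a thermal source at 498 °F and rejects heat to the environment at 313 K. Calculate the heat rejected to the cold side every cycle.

T_H = 498 °F → (498 − 32) × 5/9 = 258.89 °C = 532.04 K.
η_rev = 1 − T_C/T_H = 1 − 313.00/532.04 = 0.4117.
For a reversible cycle Q_C/Q_H = T_C/T_H, so Q_C = 658 × 313.00/532.04 = 387.1 kJ.

Q_C ≈ 387.1 kJ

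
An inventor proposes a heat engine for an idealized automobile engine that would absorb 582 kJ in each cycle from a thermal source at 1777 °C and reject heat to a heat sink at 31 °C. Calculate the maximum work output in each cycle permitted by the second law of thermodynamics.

W_max ≈ 495.7 kJ

T_H = 1777 °C → 1777 + 273.15 = 2050.15 K.
T_C = 31 °C → 31 + 273.15 = 304.15 K.
No engine can exceed the Carnot limit: η_max = 1 − T_C/T_H = 1 − 304.15/2050.15 = 0.8516.
W_max = η_max · Q_H = 0.8516 × 582 = 495.7 kJ.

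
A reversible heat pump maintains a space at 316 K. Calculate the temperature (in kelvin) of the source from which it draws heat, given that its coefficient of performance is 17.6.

COP_HP = T_H/(T_H − T_C) ⇒ T_C = T_H·(COP_HP − 1)/COP_HP = 316.00 × (17.6 − 1)/17.6 = 298.0 K.

T_C ≈ 298.0 K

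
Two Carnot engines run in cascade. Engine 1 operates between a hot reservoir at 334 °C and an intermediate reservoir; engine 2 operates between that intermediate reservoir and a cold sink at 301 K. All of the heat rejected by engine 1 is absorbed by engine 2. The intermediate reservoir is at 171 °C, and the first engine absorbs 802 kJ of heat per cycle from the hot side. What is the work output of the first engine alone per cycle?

W₁ ≈ 215.3 kJ

T_H = 334 °C → 334 + 273.15 = 607.15 K.
T_m = 171 °C → 171 + 273.15 = 444.15 K.
First-stage efficiency η₁ = 1 − T_m/T_H = 1 − 444.15/607.15 = 0.2685.
W₁ = η₁·Q_H = 0.2685 × 802 = 215.3 kJ.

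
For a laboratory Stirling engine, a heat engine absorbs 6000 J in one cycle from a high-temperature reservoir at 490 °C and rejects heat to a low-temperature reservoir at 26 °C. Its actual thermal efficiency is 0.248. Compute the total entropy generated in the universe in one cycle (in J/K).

T_H = 490 °C → 490 + 273.15 = 763.15 K.
T_C = 26 °C → 26 + 273.15 = 299.15 K.
W = η·Q_H = 0.248 × 6000 = 1488 J, so Q_C = Q_H − W = 4512 J.
Entropy balance on the reservoirs: −Q_H/T_H = -7.862 J/K, +Q_C/T_C = 15.08 J/K.
ΔS_univ = −Q_H/T_H + Q_C/T_C = 7.221 J/K (> 0, since η = 0.248 < η_Carnot = 0.608).

ΔS_univ ≈ 7.221 J/K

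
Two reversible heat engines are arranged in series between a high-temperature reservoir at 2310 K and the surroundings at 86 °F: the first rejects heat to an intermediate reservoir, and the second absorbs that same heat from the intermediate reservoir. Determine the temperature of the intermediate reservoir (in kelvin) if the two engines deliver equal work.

T_m ≈ 1310 K

T_C = 86 °F → (86 − 32) × 5/9 = 30.00 °C = 303.15 K.
For reversible stages Q_m = Q_H·(T_m/T_H). Setting W₁ = Q_H(1 − T_m/T_H) equal to W₂ = Q_m(1 − T_C/T_m) = Q_H·(T_m − T_C)/T_H gives T_H − T_m = T_m − T_C, so T_m = (T_H + T_C)/2 = (2310.00 + 303.15)/2 = 1310 K.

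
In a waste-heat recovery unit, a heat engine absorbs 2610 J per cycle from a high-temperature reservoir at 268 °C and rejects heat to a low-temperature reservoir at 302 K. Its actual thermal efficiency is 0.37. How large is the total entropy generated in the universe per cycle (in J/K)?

T_H = 268 °C → 268 + 273.15 = 541.15 K.
W = η·Q_H = 0.37 × 2610 = 965.7 J, so Q_C = Q_H − W = 1644 J.
The hot reservoir loses entropy Q_H/T_H = 2610/541.15 = 4.823 J/K; the cold reservoir gains Q_C/T_C = 1644/302.00 = 5.445 J/K.
ΔS_univ = −Q_H/T_H + Q_C/T_C = 0.6216 J/K (> 0, since η = 0.37 < η_Carnot = 0.442).

ΔS_univ ≈ 0.6216 J/K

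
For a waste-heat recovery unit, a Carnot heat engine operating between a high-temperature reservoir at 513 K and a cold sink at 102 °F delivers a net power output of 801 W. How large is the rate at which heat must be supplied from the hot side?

Q̇_H ≈ 2040 W

T_C = 102 °F → (102 − 32) × 5/9 = 38.89 °C = 312.04 K.
The Carnot efficiency is η = 1 − T_C/T_H = 1 − 312.04/513.00 = 0.3917.
Q_H = W/η = 801/0.3917 = 2040 W.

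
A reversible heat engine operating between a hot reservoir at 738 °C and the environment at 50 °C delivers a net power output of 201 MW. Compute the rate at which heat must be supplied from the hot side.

T_H = 738 °C → 738 + 273.15 = 1011.15 K.
T_C = 50 °C → 50 + 273.15 = 323.15 K.
The Carnot efficiency is η = 1 − T_C/T_H = 1 − 323.15/1011.15 = 0.6804.
Q_H = W/η = 201/0.6804 = 295.4 MW.

Q̇_H ≈ 295.4 MW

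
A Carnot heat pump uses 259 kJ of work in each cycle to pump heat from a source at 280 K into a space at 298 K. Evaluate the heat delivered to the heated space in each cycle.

Q_H ≈ 4288 kJ

For a reversible heat pump, COP_HP = T_H/(T_H − T_C) = 298.00/18.00 = 16.5556.
Q_H = COP_HP · W = 16.5556 × 259 = 4288 kJ.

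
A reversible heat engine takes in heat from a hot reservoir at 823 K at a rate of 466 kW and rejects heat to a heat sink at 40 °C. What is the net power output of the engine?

Ẇ ≈ 289 kW

T_C = 40 °C → 40 + 273.15 = 313.15 K.
Carnot efficiency: η = 1 − T_C/T_H = 1 − 313.15/823.00 = 0.6195.
W = η·Q_H = 0.6195 × 466 = 289 kW.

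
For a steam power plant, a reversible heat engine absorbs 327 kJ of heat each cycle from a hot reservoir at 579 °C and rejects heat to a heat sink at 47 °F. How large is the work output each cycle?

W ≈ 219.0 kJ

T_H = 579 °C → 579 + 273.15 = 852.15 K.
T_C = 47 °F → (47 − 32) × 5/9 = 8.33 °C = 281.48 K.
Since the cycle is reversible, η = 1 − T_C/T_H = 1 − 281.48/852.15 = 0.6697.
W = η·Q_H = 0.6697 × 327 = 219.0 kJ.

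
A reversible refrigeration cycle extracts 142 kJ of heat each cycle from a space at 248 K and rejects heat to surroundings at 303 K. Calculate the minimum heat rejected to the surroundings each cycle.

Q_H ≈ 173 kJ

For a reversible cycle Q_H/Q_C = T_H/T_C, so Q_H = Q_C·T_H/T_C = 142 × 303.00/248.00 = 173 kJ.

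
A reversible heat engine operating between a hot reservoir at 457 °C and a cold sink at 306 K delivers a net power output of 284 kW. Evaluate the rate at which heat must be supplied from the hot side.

Q̇_H ≈ 488.9 kW

T_H = 457 °C → 457 + 273.15 = 730.15 K.
η_rev = 1 − T_C/T_H = 1 − 306.00/730.15 = 0.5809.
Q_H = W/η = 284/0.5809 = 488.9 kW.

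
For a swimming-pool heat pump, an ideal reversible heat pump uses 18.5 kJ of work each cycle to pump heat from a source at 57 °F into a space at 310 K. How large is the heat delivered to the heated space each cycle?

T_C = 57 °F → (57 − 32) × 5/9 = 13.89 °C = 287.04 K.
COP_HP = T_H/(T_H − T_C) = 310.00/22.96 = 13.5011.
Q_H = COP_HP · W = 13.5011 × 18.5 = 249.8 kJ.

Q_H ≈ 249.8 kJ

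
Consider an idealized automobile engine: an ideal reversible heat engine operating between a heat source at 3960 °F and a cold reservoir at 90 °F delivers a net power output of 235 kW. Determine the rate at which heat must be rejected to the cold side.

Q̇_C ≈ 33.4 kW

T_H = 3960 °F → (3960 − 32) × 5/9 = 2182.22 °C = 2455.37 K.
T_C = 90 °F → (90 − 32) × 5/9 = 32.22 °C = 305.37 K.
The Carnot efficiency is η = 1 − T_C/T_H = 1 − 305.37/2455.37 = 0.8756.
Since Q_C/Q_H = T_C/T_H and Q_H = W/η, Q_C = W·T_C/(T_H − T_C) = 235 × 305.37/2150.00 = 33.4 kW.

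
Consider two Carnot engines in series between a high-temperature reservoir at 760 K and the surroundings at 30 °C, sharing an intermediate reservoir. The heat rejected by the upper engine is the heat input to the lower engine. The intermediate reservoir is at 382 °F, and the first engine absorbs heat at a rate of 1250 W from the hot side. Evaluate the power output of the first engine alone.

Ẇ₁ ≈ 480.9 W

T_C = 30 °C → 30 + 273.15 = 303.15 K.
T_m = 382 °F → (382 − 32) × 5/9 = 194.44 °C = 467.59 K.
First-stage efficiency η₁ = 1 − T_m/T_H = 1 − 467.59/760.00 = 0.3847.
W₁ = η₁·Q_H = 0.3847 × 1250 = 480.9 W.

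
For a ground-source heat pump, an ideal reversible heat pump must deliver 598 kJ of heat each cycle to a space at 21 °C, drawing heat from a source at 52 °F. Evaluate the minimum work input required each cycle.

W_in ≈ 20.10 kJ

T_H = 21 °C → 21 + 273.15 = 294.15 K.
T_C = 52 °F → (52 − 32) × 5/9 = 11.11 °C = 284.26 K.
For a reversible heat pump, COP_HP = T_H/(T_H − T_C) = 294.15/9.89 = 29.7455.
W = Q_H/COP_HP = 598/29.7455 = 20.10 kJ.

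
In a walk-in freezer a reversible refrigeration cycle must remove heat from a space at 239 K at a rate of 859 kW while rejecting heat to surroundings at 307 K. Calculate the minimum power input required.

For a reversible refrigerator, COP_R = T_C/(T_H − T_C) = 239.00/68.00 = 3.5147.
W = Q_C/COP_R = 859/3.5147 = 244 kW.

Ẇ_in ≈ 244 kW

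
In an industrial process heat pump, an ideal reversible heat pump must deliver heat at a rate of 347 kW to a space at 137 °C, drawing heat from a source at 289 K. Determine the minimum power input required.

T_H = 137 °C → 137 + 273.15 = 410.15 K.
COP_HP = T_H/(T_H − T_C) = 410.15/121.15 = 3.3855.
W = Q_H/COP_HP = 347/3.3855 = 102 kW.

Ẇ_in ≈ 102 kW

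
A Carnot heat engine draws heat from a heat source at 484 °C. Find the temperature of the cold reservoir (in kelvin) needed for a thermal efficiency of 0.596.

T_C ≈ 306 K

T_H = 484 °C → 484 + 273.15 = 757.15 K.
From η = 1 − T_C/T_H, T_C = T_H·(1 − η) = 757.15 × (1 − 0.596) = 306 K.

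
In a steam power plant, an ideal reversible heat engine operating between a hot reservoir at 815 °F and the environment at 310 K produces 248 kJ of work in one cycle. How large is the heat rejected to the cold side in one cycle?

T_H = 815 °F → (815 − 32) × 5/9 = 435.00 °C = 708.15 K.
Carnot efficiency: η = 1 − T_C/T_H = 1 − 310.00/708.15 = 0.5622.
Since Q_C/Q_H = T_C/T_H and Q_H = W/η, Q_C = W·T_C/(T_H − T_C) = 248 × 310.00/398.15 = 193.1 kJ.

Q_C ≈ 193.1 kJ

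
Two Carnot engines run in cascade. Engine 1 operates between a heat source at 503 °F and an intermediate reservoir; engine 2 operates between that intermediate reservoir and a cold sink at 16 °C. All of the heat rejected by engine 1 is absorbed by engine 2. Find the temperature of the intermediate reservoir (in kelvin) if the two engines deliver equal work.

T_m ≈ 412.0 K

T_H = 503 °F → (503 − 32) × 5/9 = 261.67 °C = 534.82 K.
T_C = 16 °C → 16 + 273.15 = 289.15 K.
For reversible stages Q_m = Q_H·(T_m/T_H). Setting W₁ = Q_H(1 − T_m/T_H) equal to W₂ = Q_m(1 − T_C/T_m) = Q_H·(T_m − T_C)/T_H gives T_H − T_m = T_m − T_C, so T_m = (T_H + T_C)/2 = (534.82 + 289.15)/2 = 412.0 K.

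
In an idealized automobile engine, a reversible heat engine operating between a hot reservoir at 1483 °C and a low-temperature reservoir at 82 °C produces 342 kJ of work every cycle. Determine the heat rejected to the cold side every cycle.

Q_C ≈ 86.7 kJ

T_H = 1483 °C → 1483 + 273.15 = 1756.15 K.
T_C = 82 °C → 82 + 273.15 = 355.15 K.
η_rev = 1 − T_C/T_H = 1 − 355.15/1756.15 = 0.7978.
Since Q_C/Q_H = T_C/T_H and Q_H = W/η, Q_C = W·T_C/(T_H − T_C) = 342 × 355.15/1401.00 = 86.7 kJ.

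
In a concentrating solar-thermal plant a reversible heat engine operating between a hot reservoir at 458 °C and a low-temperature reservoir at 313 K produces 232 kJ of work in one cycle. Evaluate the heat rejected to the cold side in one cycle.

T_H = 458 °C → 458 + 273.15 = 731.15 K.
The Carnot efficiency is η = 1 − T_C/T_H = 1 − 313.00/731.15 = 0.5719.
Since Q_C/Q_H = T_C/T_H and Q_H = W/η, Q_C = W·T_C/(T_H − T_C) = 232 × 313.00/418.15 = 174 kJ.

Q_C ≈ 174 kJ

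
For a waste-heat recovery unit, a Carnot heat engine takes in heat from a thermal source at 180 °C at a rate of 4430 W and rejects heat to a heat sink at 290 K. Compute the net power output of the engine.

Ẇ ≈ 1590 W

T_H = 180 °C → 180 + 273.15 = 453.15 K.
For a reversible engine, η = 1 − T_C/T_H = 1 − 290.00/453.15 = 0.3600.
W = η·Q_H = 0.3600 × 4430 = 1590 W.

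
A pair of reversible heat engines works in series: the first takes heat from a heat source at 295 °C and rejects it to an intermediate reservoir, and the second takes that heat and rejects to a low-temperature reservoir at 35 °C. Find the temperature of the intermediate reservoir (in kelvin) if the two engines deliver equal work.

T_H = 295 °C → 295 + 273.15 = 568.15 K.
T_C = 35 °C → 35 + 273.15 = 308.15 K.
For reversible stages Q_m = Q_H·(T_m/T_H). Setting W₁ = Q_H(1 − T_m/T_H) equal to W₂ = Q_m(1 − T_C/T_m) = Q_H·(T_m − T_C)/T_H gives T_H − T_m = T_m − T_C, so T_m = (T_H + T_C)/2 = (568.15 + 308.15)/2 = 438 K.

T_m ≈ 438 K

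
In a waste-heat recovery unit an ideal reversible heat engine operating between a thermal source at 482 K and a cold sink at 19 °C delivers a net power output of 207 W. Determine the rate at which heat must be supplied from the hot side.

Q̇_H ≈ 525.5 W

T_C = 19 °C → 19 + 273.15 = 292.15 K.
η_rev = 1 − T_C/T_H = 1 − 292.15/482.00 = 0.3939.
Q_H = W/η = 207/0.3939 = 525.5 W.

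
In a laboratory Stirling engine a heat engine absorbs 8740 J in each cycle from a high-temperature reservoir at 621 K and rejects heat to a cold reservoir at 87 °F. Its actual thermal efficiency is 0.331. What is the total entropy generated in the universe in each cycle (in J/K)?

ΔS_univ ≈ 5.178 J/K

T_C = 87 °F → (87 − 32) × 5/9 = 30.56 °C = 303.71 K.
W = η·Q_H = 0.331 × 8740 = 2893 J, so Q_C = Q_H − W = 5847 J.
The hot reservoir loses entropy Q_H/T_H = 8740/621.00 = 14.07 J/K; the cold reservoir gains Q_C/T_C = 5847/303.71 = 19.25 J/K.
ΔS_univ = −Q_H/T_H + Q_C/T_C = 5.178 J/K (> 0, since η = 0.331 < η_Carnot = 0.511).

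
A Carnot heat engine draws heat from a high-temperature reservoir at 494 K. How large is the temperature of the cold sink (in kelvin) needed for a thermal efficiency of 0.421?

From η = 1 − T_C/T_H, T_C = T_H·(1 − η) = 494.00 × (1 − 0.421) = 286 K.

T_C ≈ 286 K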